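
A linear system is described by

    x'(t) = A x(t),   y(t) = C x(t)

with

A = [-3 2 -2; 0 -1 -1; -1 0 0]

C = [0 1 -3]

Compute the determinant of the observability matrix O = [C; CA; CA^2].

-16

CA = [[3, -1, -1]]
CA^2 = [[-8, 7, -5]]
Observability matrix O = [C; CA; CA^2] = [[0, 1, -3], [3, -1, -1], [-8, 7, -5]]
Expanding along the first row, det(O) = 0·((-1)·(-5) - (-1)·7) - 1·(3·(-5) - (-1)·(-8)) + (-3)·(3·7 - (-1)·(-8)) = 0·12 - 1·(-23) + (-3)·13 = -16
Since det(O) ≠ 0, rank(O) = 3 and the system is completely observable.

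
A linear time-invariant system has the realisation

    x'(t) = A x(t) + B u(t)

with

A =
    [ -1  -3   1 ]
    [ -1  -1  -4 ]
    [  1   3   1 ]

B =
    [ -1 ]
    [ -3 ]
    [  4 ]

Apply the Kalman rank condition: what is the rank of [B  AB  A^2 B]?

3

AB = [[14], [-12], [-6]]
A^2B = [[16], [22], [-28]]
Controllability matrix C = [B  AB  A^2B] = [[-1, 14, 16], [-3, -12, 22], [4, -6, -28]]
det(C) = (-1)·((-12)·(-28) - 22·(-6)) - 14·((-3)·(-28) - 22·4) + 16·((-3)·(-6) - (-12)·4) = (-1)·468 - 14·(-4) + 16·66 = 644 ≠ 0, so rank(C) = 3.
rank(C) = 3 = n, so the pair (A, B) is completely controllable.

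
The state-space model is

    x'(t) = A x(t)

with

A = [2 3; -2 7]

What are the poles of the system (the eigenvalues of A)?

4, 5

det(sI - A) = s^2 - (tr A)s + det A, with tr A = 2 + 7 = 9 and det A = 2·7 - 3·(-2) = 14 - (-6) = 20.
So p(s) = det(sI - A) = s^2 - 9s + 20.
Factor s^2 - 9s + 20: two numbers with sum 9 and product 20 are 5 and 4, so s^2 - 9s + 20 = (s - 5)(s - 4).
Hence p(s) = (s - 5) (s - 4), with roots 4, 5.
At least one eigenvalue has non-negative real part, so the system is not asymptotically stable.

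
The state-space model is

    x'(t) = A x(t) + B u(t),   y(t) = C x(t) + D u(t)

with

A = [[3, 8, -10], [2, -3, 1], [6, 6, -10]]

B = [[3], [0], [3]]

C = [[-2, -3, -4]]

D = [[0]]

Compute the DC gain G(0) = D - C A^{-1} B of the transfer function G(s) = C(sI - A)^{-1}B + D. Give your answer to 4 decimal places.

-4.9500

G(0) = C(-A)^{-1}B + D = -C A^{-1} B + D.
det A = -20, so A^{-1} = (1/-20)·adj(A) = [[-6/5, -1, 11/10], [-13/10, -3/2, 23/20], [-3/2, -3/2, 5/4]]
A^{-1} B = [-3/10, -9/20, -3/4]^T
C A^{-1} B = 99/20
G(0) = D - C A^{-1} B = 0 - (99/20) = -99/20 ≈ -4.9500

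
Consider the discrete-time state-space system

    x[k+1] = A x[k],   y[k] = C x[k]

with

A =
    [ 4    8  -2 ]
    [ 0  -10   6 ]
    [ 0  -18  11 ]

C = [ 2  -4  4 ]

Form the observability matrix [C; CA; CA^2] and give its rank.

1

CA = [[8, -16, 16]]
CA^2 = [[32, -64, 64]]
Observability matrix O = [C; CA; CA^2] = [[2, -4, 4], [8, -16, 16], [32, -64, 64]]
Every row of O is a scalar multiple of row 1 = [2, -4, 4] (multipliers 1, 4, 16), so the rows span a one-dimensional space.
O ≠ 0, hence rank(O) = 1.
rank(O) = 1 < n = 3, so the pair (A, C) is not completely observable.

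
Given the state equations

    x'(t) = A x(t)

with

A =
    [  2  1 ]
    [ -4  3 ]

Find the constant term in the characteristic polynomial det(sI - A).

10

For a 2×2 matrix, det(sI - A) = s^2 - (tr A)s + det A.
tr A = 5, det A = 10.
So p(s) = s^2 - 5s + 10.
The constant term is 10.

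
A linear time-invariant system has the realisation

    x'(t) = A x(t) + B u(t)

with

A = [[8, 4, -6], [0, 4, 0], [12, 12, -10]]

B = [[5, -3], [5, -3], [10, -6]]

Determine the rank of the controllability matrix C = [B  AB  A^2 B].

AB = [[0, 0], [20, -12], [20, -12]]
A^2B = [[-40, 24], [80, -48], [40, -24]]
Controllability matrix C = [B  AB  A^2B] = [[5, -3, 0, 0, -40, 24], [5, -3, 20, -12, 80, -48], [10, -6, 20, -12, 40, -24]]
The rows r1, r2, r3 of C are linearly dependent: -r1 - r2 + r3 = 0 (check each entry), so rank(C) ≤ 2.
The 2×2 minor from rows 1, 2, columns 1, 3 is 5·20 - 0·5 = 100 - 0 = 100 ≠ 0, so rank(C) = 2.
rank(C) = 2 < n = 3, so the pair (A, B) is not completely controllable.

2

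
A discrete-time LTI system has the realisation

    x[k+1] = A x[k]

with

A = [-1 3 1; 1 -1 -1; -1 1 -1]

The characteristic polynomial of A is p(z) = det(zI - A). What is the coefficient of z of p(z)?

2

Expand det(zI - A) for the 3×3 matrix.
p(z) = z^3 + 3z^2 + 2z - 4.
(Check: constant term = det(-A) = (-1)^3 det A = -4; coefficient of z^2 = -tr A = 3.)
The coefficient of z is 2.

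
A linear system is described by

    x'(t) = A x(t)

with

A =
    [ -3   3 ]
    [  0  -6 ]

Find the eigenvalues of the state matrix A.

det(sI - A) = s^2 - (tr A)s + det A, with tr A = (-3) + (-6) = -9 and det A = (-3)·(-6) - 3·0 = 18 - 0 = 18.
So p(s) = det(sI - A) = s^2 + 9s + 18.
Factor s^2 + 9s + 18: two numbers with sum -9 and product 18 are -3 and -6, so s^2 + 9s + 18 = (s + 3)(s + 6).
Hence p(s) = (s + 3) (s + 6), with roots -6, -3.
All eigenvalues have negative real part, so the system is asymptotically stable.

-6, -3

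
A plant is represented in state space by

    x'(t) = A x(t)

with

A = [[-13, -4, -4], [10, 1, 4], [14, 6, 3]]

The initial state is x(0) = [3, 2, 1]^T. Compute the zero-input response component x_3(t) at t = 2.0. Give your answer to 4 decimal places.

2.4231

det(sI - A) = s^3 - (tr A)s^2 + (M11 + M22 + M33)s - det A, where Mii is the 2×2 principal minor of A obtained by deleting row i and column i.
tr A = (-13) + 1 + 3 = -9; M11 = 1·3 - 4·6 = 3 - 24 = -21; M22 = (-13)·3 - (-4)·14 = -39 - (-56) = 17; M33 = (-13)·1 - (-4)·10 = -13 - (-40) = 27; sum of minors = 23.
det A = (-13)·(1·3 - 4·6) - (-4)·(10·3 - 4·14) + (-4)·(10·6 - 1·14) = (-13)·(-21) - (-4)·(-26) + (-4)·46 = -15.
So p(s) = det(sI - A) = s^3 + 9s^2 + 23s + 15.
Rational-root test: any integer root divides 15. Testing small divisors, s = -1 works: p(-1) = -1 + 9 + (-23) + 15 = 0, so (s + 1) is a factor.
Dividing, p(s) = (s + 1)(s^2 + 8s + 15).
Factor s^2 + 8s + 15: two numbers with sum -8 and product 15 are -3 and -5, so s^2 + 8s + 15 = (s + 3)(s + 5).
Hence p(s) = (s + 1) (s + 3) (s + 5), with roots -5, -3, -1.
The eigenvalues -5, -3, -1 are distinct and real, so A is diagonalisable and x(t) = e^{At} x(0) = V diag(e^{λ_i t}) V^{-1} x(0), where the columns of V are the eigenvectors.
λ = -5: A - (-5)I = [[-8, -4, -4], [10, 6, 4], [14, 6, 8]]. v must be orthogonal to every row; (row 1) × (row 2) = [8, -8, -8], so take v_1 = [1, -1, -1]^T.
λ = -3: A - (-3)I = [[-10, -4, -4], [10, 4, 4], [14, 6, 6]]. v must be orthogonal to every row; (row 1) × (row 3) = [0, 4, -4], so take v_2 = [0, 1, -1]^T.
λ = -1: A - (-1)I = [[-12, -4, -4], [10, 2, 4], [14, 6, 4]]. v must be orthogonal to every row; (row 1) × (row 2) = [-8, 8, 16], so take v_3 = [-1, 1, 2]^T.
V = [v_1 v_2 v_3] = [[1, 0, -1], [-1, 1, 1], [-1, -1, 2]] has det V = 1, so V^{-1} = adj(V)/det V = [[3, 1, 1], [1, 1, 0], [2, 1, 1]].
Modal coordinates z(0) = V^{-1} x(0): 3·3 + 1·2 + 1·1 = 12; 1·3 + 1·2 + 0·1 = 5; 2·3 + 1·2 + 1·1 = 9; so z(0) = [12, 5, 9]^T.
x_3(t) = Σ_i (v_i)_3 · z_i(0) · e^{λ_i t} (row 3 of V times the modal terms).
x_3(2.0) = (-1)·12·e^{-5·2.0} + (-1)·5·e^{-3·2.0} + 2·9·e^{-1·2.0} = (-12)·0.000045 + (-5)·0.002479 + 18·0.135335 = 2.4231.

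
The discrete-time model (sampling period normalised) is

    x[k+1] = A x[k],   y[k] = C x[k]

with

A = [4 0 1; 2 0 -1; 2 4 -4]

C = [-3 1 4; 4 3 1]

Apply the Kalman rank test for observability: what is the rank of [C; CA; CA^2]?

CA = [[-2, 16, -20], [24, 4, -3]]
CA^2 = [[-16, -80, 62], [98, -12, 32]]
Observability matrix O = [C; CA; CA^2] = [[-3, 1, 4], [4, 3, 1], [-2, 16, -20], [24, 4, -3], [-16, -80, 62], [98, -12, 32]]
Take the 3×3 submatrix of O formed by rows 1, 2, 3: [[-3, 1, 4], [4, 3, 1], [-2, 16, -20]]. Its determinant is (-3)·(3·(-20) - 1·16) - 1·(4·(-20) - 1·(-2)) + 4·(4·16 - 3·(-2)) = (-3)·(-76) - 1·(-78) + 4·70 = 586 ≠ 0.
So rank(O) ≥ 3; since O has 3 columns, rank(O) = 3.
rank(O) = 3 = n, so the pair (A, C) is completely observable.

3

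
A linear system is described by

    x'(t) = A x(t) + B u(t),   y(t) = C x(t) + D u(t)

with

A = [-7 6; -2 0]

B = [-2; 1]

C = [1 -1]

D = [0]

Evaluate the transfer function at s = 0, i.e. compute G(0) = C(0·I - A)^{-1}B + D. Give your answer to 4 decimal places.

-0.4167

G(0) = C(-A)^{-1}B + D = -C A^{-1} B + D.
det A = 12, so A^{-1} = (1/12)·adj(A) = [[0, -1/2], [1/6, -7/12]]
A^{-1} B = [-1/2, -11/12]^T
C A^{-1} B = 5/12
G(0) = D - C A^{-1} B = 0 - (5/12) = -5/12 ≈ -0.4167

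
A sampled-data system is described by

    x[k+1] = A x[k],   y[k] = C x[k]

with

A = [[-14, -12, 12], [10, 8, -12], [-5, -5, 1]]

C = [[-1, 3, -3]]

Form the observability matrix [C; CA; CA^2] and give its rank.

CA = [[59, 51, -51]]
CA^2 = [[-61, -45, 45]]
Observability matrix O = [C; CA; CA^2] = [[-1, 3, -3], [59, 51, -51], [-61, -45, 45]]
The columns c1, c2, c3 of O are linearly dependent: c2 + c3 = 0 (check each entry), so rank(O) ≤ 2.
The 2×2 minor from rows 1, 2, columns 1, 2 is (-1)·51 - 3·59 = -51 - 177 = -228 ≠ 0, so rank(O) = 2.
rank(O) = 2 < n = 3, so the pair (A, C) is not completely observable.

2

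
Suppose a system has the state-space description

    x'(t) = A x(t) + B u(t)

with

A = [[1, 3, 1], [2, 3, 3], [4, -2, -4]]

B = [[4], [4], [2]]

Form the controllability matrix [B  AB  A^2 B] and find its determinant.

-248

AB = [[18], [26], [0]]
A^2B = [[96], [114], [20]]
Controllability matrix C = [B  AB  A^2B] = [[4, 18, 96], [4, 26, 114], [2, 0, 20]]
Expanding along the first row, det(C) = 4·(26·20 - 114·0) - 18·(4·20 - 114·2) + 96·(4·0 - 26·2) = 4·520 - 18·(-148) + 96·(-52) = -248
Since det(C) ≠ 0, rank(C) = 3 and the system is completely controllable.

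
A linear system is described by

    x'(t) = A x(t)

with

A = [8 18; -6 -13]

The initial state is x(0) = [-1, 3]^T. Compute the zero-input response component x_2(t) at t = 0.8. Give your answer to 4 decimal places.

det(sI - A) = s^2 - (tr A)s + det A, with tr A = 8 + (-13) = -5 and det A = 8·(-13) - 18·(-6) = -104 - (-108) = 4.
So p(s) = det(sI - A) = s^2 + 5s + 4.
Factor s^2 + 5s + 4: two numbers with sum -5 and product 4 are -1 and -4, so s^2 + 5s + 4 = (s + 1)(s + 4).
Hence p(s) = (s + 1) (s + 4), with roots -4, -1.
The eigenvalues -4, -1 are distinct and real, so A is diagonalisable and x(t) = e^{At} x(0) = V diag(e^{λ_i t}) V^{-1} x(0), where the columns of V are the eigenvectors.
λ = -4: A - (-4)I = [[12, 18], [-6, -9]]. Row 1 gives 12·v1 + 18·v2 = 0, so take v_1 = [-3, 2]^T.
λ = -1: A - (-1)I = [[9, 18], [-6, -12]]. Row 1 gives 9·v1 + 18·v2 = 0, so take v_2 = [-2, 1]^T.
V = [v_1 v_2] = [[-3, -2], [2, 1]] has det V = 1, so V^{-1} = adj(V)/det V = [[1, 2], [-2, -3]].
Modal coordinates z(0) = V^{-1} x(0): 1·(-1) + 2·3 = 5; (-2)·(-1) + (-3)·3 = -7; so z(0) = [5, -7]^T.
x_2(t) = Σ_i (v_i)_2 · z_i(0) · e^{λ_i t} (row 2 of V times the modal terms).
x_2(0.8) = 2·5·e^{-4·0.8} + 1·(-7)·e^{-1·0.8} = 10·0.040762 + (-7)·0.449329 = -2.7377.

-2.7377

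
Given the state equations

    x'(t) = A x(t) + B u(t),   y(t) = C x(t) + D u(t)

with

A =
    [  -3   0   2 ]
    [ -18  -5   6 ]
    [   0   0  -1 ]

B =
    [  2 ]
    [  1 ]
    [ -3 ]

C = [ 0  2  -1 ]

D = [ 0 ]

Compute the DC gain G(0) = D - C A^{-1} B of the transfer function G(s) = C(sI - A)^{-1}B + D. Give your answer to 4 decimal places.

5.8000

G(0) = C(-A)^{-1}B + D = -C A^{-1} B + D.
det A = -15, so A^{-1} = (1/-15)·adj(A) = [[-1/3, 0, -2/3], [6/5, -1/5, 6/5], [0, 0, -1]]
A^{-1} B = [4/3, -7/5, 3]^T
C A^{-1} B = -29/5
G(0) = D - C A^{-1} B = 0 - (-29/5) = 29/5 ≈ 5.8000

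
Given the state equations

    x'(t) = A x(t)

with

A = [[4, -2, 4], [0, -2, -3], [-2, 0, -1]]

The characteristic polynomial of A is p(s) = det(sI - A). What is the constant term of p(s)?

20

Expand det(sI - A) for the 3×3 matrix.
p(s) = s^3 - s^2 - 2s + 20.
(Check: constant term = det(-A) = (-1)^3 det A = 20; coefficient of s^2 = -tr A = -1.)
The constant term is 20.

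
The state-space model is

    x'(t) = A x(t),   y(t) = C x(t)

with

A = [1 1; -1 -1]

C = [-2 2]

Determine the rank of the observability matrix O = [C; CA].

2

CA = [[-4, -4]]
Observability matrix O = [C; CA] = [[-2, 2], [-4, -4]]
det(O) = (-2)·(-4) - 2·(-4) = 8 - (-8) = 16 ≠ 0, so rank(O) = 2.
rank(O) = 2 = n, so the pair (A, C) is completely observable.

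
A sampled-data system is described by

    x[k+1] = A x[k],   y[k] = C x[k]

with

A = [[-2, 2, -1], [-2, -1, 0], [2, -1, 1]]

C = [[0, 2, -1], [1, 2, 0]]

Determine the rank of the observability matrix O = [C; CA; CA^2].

3

CA = [[-6, -1, -1], [-6, 0, -1]]
CA^2 = [[12, -10, 5], [10, -11, 5]]
Observability matrix O = [C; CA; CA^2] = [[0, 2, -1], [1, 2, 0], [-6, -1, -1], [-6, 0, -1], [12, -10, 5], [10, -11, 5]]
Take the 3×3 submatrix of O formed by rows 1, 2, 3: [[0, 2, -1], [1, 2, 0], [-6, -1, -1]]. Its determinant is 0·(2·(-1) - 0·(-1)) - 2·(1·(-1) - 0·(-6)) + (-1)·(1·(-1) - 2·(-6)) = 0·(-2) - 2·(-1) + (-1)·11 = -9 ≠ 0.
So rank(O) ≥ 3; since O has 3 columns, rank(O) = 3.
rank(O) = 3 = n, so the pair (A, C) is completely observable.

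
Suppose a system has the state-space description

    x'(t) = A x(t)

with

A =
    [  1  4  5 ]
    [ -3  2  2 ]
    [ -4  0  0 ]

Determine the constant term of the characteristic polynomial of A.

Expand det(sI - A) for the 3×3 matrix.
p(s) = s^3 - 3s^2 + 34s - 8.
(Check: constant term = det(-A) = (-1)^3 det A = -8; coefficient of s^2 = -tr A = -3.)
The constant term is -8.

-8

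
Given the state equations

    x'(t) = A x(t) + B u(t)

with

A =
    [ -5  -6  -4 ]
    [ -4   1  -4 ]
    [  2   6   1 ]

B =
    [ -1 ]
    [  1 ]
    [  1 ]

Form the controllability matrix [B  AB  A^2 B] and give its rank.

2

AB = [[-5], [1], [5]]
A^2B = [[-1], [1], [1]]
Controllability matrix C = [B  AB  A^2B] = [[-1, -5, -1], [1, 1, 1], [1, 5, 1]]
The rows r1, r2, r3 of C are linearly dependent: r1 + r3 = 0 (check each entry), so rank(C) ≤ 2.
The 2×2 minor from rows 1, 2, columns 1, 2 is (-1)·1 - (-5)·1 = -1 - (-5) = 4 ≠ 0, so rank(C) = 2.
rank(C) = 2 < n = 3, so the pair (A, B) is not completely controllable.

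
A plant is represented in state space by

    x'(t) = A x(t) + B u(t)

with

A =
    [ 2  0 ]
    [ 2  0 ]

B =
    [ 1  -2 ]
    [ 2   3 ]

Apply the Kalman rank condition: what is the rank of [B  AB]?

2

AB = [[2, -4], [2, -4]]
Controllability matrix C = [B  AB] = [[1, -2, 2, -4], [2, 3, 2, -4]]
Take the 2×2 submatrix of C formed by columns 1, 2: [[1, -2], [2, 3]]. Its determinant is 1·3 - (-2)·2 = 3 - (-4) = 7 ≠ 0.
So rank(C) ≥ 2; since C has 2 rows, rank(C) = 2.
rank(C) = 2 = n, so the pair (A, B) is completely controllable.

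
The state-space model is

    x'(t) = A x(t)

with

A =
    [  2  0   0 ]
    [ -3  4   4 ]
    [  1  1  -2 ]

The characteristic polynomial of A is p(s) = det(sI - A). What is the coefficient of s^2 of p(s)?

Expand det(sI - A) for the 3×3 matrix.
p(s) = s^3 - 4s^2 - 8s + 24.
(Check: constant term = det(-A) = (-1)^3 det A = 24; coefficient of s^2 = -tr A = -4.)
The coefficient of s^2 is -4.

-4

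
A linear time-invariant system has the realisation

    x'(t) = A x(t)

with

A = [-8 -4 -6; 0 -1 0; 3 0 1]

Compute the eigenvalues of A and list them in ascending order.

-5, -2, -1

det(sI - A) = s^3 - (tr A)s^2 + (M11 + M22 + M33)s - det A, where Mii is the 2×2 principal minor of A obtained by deleting row i and column i.
tr A = (-8) + (-1) + 1 = -8; M11 = (-1)·1 - 0·0 = -1 - 0 = -1; M22 = (-8)·1 - (-6)·3 = -8 - (-18) = 10; M33 = (-8)·(-1) - (-4)·0 = 8 - 0 = 8; sum of minors = 17.
det A = (-8)·((-1)·1 - 0·0) - (-4)·(0·1 - 0·3) + (-6)·(0·0 - (-1)·3) = (-8)·(-1) - (-4)·0 + (-6)·3 = -10.
So p(s) = det(sI - A) = s^3 + 8s^2 + 17s + 10.
Rational-root test: any integer root divides 10. Testing small divisors, s = -1 works: p(-1) = -1 + 8 + (-17) + 10 = 0, so (s + 1) is a factor.
Dividing, p(s) = (s + 1)(s^2 + 7s + 10).
Factor s^2 + 7s + 10: two numbers with sum -7 and product 10 are -2 and -5, so s^2 + 7s + 10 = (s + 2)(s + 5).
Hence p(s) = (s + 1) (s + 2) (s + 5), with roots -5, -2, -1.
All eigenvalues have negative real part, so the system is asymptotically stable.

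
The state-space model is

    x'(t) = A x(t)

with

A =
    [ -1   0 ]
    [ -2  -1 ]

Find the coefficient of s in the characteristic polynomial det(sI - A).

For a 2×2 matrix, det(sI - A) = s^2 - (tr A)s + det A.
tr A = -2, det A = 1.
So p(s) = s^2 + 2s + 1.
The coefficient of s is 2.

2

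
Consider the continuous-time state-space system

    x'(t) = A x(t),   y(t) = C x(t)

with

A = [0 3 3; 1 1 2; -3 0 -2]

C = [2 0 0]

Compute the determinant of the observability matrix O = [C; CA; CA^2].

CA = [[0, 6, 6]]
CA^2 = [[-12, 6, 0]]
Observability matrix O = [C; CA; CA^2] = [[2, 0, 0], [0, 6, 6], [-12, 6, 0]]
Expanding along the first row, det(O) = 2·(6·0 - 6·6) - 0·(0·0 - 6·(-12)) + 0·(0·6 - 6·(-12)) = 2·(-36) - 0·72 + 0·72 = -72
Since det(O) ≠ 0, rank(O) = 3 and the system is completely observable.

-72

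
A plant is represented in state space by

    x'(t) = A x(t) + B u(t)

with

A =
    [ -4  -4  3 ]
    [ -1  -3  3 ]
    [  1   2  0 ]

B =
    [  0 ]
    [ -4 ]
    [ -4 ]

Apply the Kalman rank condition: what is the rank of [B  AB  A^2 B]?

AB = [[4], [0], [-8]]
A^2B = [[-40], [-28], [4]]
Controllability matrix C = [B  AB  A^2B] = [[0, 4, -40], [-4, 0, -28], [-4, -8, 4]]
det(C) = 0·(0·4 - (-28)·(-8)) - 4·((-4)·4 - (-28)·(-4)) + (-40)·((-4)·(-8) - 0·(-4)) = 0·(-224) - 4·(-128) + (-40)·32 = -768 ≠ 0, so rank(C) = 3.
rank(C) = 3 = n, so the pair (A, B) is completely controllable.

3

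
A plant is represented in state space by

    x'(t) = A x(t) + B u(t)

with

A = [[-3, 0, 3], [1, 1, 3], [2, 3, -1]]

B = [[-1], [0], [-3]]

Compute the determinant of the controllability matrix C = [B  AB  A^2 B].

AB = [[-6], [-10], [1]]
A^2B = [[21], [-13], [-43]]
Controllability matrix C = [B  AB  A^2B] = [[-1, -6, 21], [0, -10, -13], [-3, 1, -43]]
Expanding along the first row, det(C) = (-1)·((-10)·(-43) - (-13)·1) - (-6)·(0·(-43) - (-13)·(-3)) + 21·(0·1 - (-10)·(-3)) = (-1)·443 - (-6)·(-39) + 21·(-30) = -1307
Since det(C) ≠ 0, rank(C) = 3 and the system is completely controllable.

-1307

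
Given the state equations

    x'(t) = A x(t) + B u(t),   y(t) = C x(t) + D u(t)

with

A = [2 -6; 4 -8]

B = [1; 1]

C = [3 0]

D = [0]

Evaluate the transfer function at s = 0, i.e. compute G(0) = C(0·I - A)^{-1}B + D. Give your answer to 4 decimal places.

0.7500

G(0) = C(-A)^{-1}B + D = -C A^{-1} B + D.
det A = 8, so A^{-1} = (1/8)·adj(A) = [[-1, 3/4], [-1/2, 1/4]]
A^{-1} B = [-1/4, -1/4]^T
C A^{-1} B = -3/4
G(0) = D - C A^{-1} B = 0 - (-3/4) = 3/4 ≈ 0.7500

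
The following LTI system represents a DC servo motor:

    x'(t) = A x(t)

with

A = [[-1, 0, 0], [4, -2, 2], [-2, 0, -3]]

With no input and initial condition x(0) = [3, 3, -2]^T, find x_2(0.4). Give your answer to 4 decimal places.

det(sI - A) = s^3 - (tr A)s^2 + (M11 + M22 + M33)s - det A, where Mii is the 2×2 principal minor of A obtained by deleting row i and column i.
tr A = (-1) + (-2) + (-3) = -6; M11 = (-2)·(-3) - 2·0 = 6 - 0 = 6; M22 = (-1)·(-3) - 0·(-2) = 3 - 0 = 3; M33 = (-1)·(-2) - 0·4 = 2 - 0 = 2; sum of minors = 11.
det A = (-1)·((-2)·(-3) - 2·0) - 0·(4·(-3) - 2·(-2)) + 0·(4·0 - (-2)·(-2)) = (-1)·6 - 0·(-8) + 0·(-4) = -6.
So p(s) = det(sI - A) = s^3 + 6s^2 + 11s + 6.
Rational-root test: any integer root divides 6. Testing small divisors, s = -1 works: p(-1) = -1 + 6 + (-11) + 6 = 0, so (s + 1) is a factor.
Dividing, p(s) = (s + 1)(s^2 + 5s + 6).
Factor s^2 + 5s + 6: two numbers with sum -5 and product 6 are -2 and -3, so s^2 + 5s + 6 = (s + 2)(s + 3).
Hence p(s) = (s + 1) (s + 2) (s + 3), with roots -3, -2, -1.
The eigenvalues -3, -2, -1 are distinct and real, so A is diagonalisable and x(t) = e^{At} x(0) = V diag(e^{λ_i t}) V^{-1} x(0), where the columns of V are the eigenvectors.
λ = -3: A - (-3)I = [[2, 0, 0], [4, 1, 2], [-2, 0, 0]]. v must be orthogonal to every row; (row 1) × (row 2) = [0, -4, 2], so take v_1 = [0, -2, 1]^T.
λ = -2: A - (-2)I = [[1, 0, 0], [4, 0, 2], [-2, 0, -1]]. v must be orthogonal to every row; (row 1) × (row 2) = [0, -2, 0], so take v_2 = [0, 1, 0]^T.
λ = -1: A - (-1)I = [[0, 0, 0], [4, -1, 2], [-2, 0, -2]]. v must be orthogonal to every row; (row 2) × (row 3) = [2, 4, -2], so take v_3 = [-1, -2, 1]^T.
V = [v_1 v_2 v_3] = [[0, 0, -1], [-2, 1, -2], [1, 0, 1]] has det V = 1, so V^{-1} = adj(V)/det V = [[1, 0, 1], [0, 1, 2], [-1, 0, 0]].
Modal coordinates z(0) = V^{-1} x(0): 1·3 + 0·3 + 1·(-2) = 1; 0·3 + 1·3 + 2·(-2) = -1; (-1)·3 + 0·3 + 0·(-2) = -3; so z(0) = [1, -1, -3]^T.
x_2(t) = Σ_i (v_i)_2 · z_i(0) · e^{λ_i t} (row 2 of V times the modal terms).
x_2(0.4) = (-2)·1·e^{-3·0.4} + 1·(-1)·e^{-2·0.4} + (-2)·(-3)·e^{-1·0.4} = (-2)·0.301194 + (-1)·0.449329 + 6·0.670320 = 2.9702.

2.9702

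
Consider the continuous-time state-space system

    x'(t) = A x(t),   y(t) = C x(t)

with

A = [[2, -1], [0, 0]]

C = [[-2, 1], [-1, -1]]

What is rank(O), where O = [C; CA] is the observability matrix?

2

CA = [[-4, 2], [-2, 1]]
Observability matrix O = [C; CA] = [[-2, 1], [-1, -1], [-4, 2], [-2, 1]]
Take the 2×2 submatrix of O formed by rows 1, 2: [[-2, 1], [-1, -1]]. Its determinant is (-2)·(-1) - 1·(-1) = 2 - (-1) = 3 ≠ 0.
So rank(O) ≥ 2; since O has 2 columns, rank(O) = 2.
rank(O) = 2 = n, so the pair (A, C) is completely observable.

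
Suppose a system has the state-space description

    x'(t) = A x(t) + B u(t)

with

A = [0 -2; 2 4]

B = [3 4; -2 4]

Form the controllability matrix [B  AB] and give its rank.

2

AB = [[4, -8], [-2, 24]]
Controllability matrix C = [B  AB] = [[3, 4, 4, -8], [-2, 4, -2, 24]]
Take the 2×2 submatrix of C formed by columns 1, 2: [[3, 4], [-2, 4]]. Its determinant is 3·4 - 4·(-2) = 12 - (-8) = 20 ≠ 0.
So rank(C) ≥ 2; since C has 2 rows, rank(C) = 2.
rank(C) = 2 = n, so the pair (A, B) is completely controllable.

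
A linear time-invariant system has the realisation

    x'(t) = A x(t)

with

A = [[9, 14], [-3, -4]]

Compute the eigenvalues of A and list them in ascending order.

det(sI - A) = s^2 - (tr A)s + det A, with tr A = 9 + (-4) = 5 and det A = 9·(-4) - 14·(-3) = -36 - (-42) = 6.
So p(s) = det(sI - A) = s^2 - 5s + 6.
Factor s^2 - 5s + 6: two numbers with sum 5 and product 6 are 3 and 2, so s^2 - 5s + 6 = (s - 3)(s - 2).
Hence p(s) = (s - 3) (s - 2), with roots 2, 3.
At least one eigenvalue has non-negative real part, so the system is not asymptotically stable.

2, 3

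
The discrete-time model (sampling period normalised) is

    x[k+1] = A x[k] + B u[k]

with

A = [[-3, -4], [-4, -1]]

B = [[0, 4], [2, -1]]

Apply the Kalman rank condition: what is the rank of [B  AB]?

AB = [[-8, -8], [-2, -15]]
Controllability matrix C = [B  AB] = [[0, 4, -8, -8], [2, -1, -2, -15]]
Take the 2×2 submatrix of C formed by columns 1, 2: [[0, 4], [2, -1]]. Its determinant is 0·(-1) - 4·2 = 0 - 8 = -8 ≠ 0.
So rank(C) ≥ 2; since C has 2 rows, rank(C) = 2.
rank(C) = 2 = n, so the pair (A, B) is completely controllable.

2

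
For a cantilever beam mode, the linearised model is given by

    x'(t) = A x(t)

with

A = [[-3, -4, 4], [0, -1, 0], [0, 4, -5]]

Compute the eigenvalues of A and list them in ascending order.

det(sI - A) = s^3 - (tr A)s^2 + (M11 + M22 + M33)s - det A, where Mii is the 2×2 principal minor of A obtained by deleting row i and column i.
tr A = (-3) + (-1) + (-5) = -9; M11 = (-1)·(-5) - 0·4 = 5 - 0 = 5; M22 = (-3)·(-5) - 4·0 = 15 - 0 = 15; M33 = (-3)·(-1) - (-4)·0 = 3 - 0 = 3; sum of minors = 23.
det A = (-3)·((-1)·(-5) - 0·4) - (-4)·(0·(-5) - 0·0) + 4·(0·4 - (-1)·0) = (-3)·5 - (-4)·0 + 4·0 = -15.
So p(s) = det(sI - A) = s^3 + 9s^2 + 23s + 15.
Rational-root test: any integer root divides 15. Testing small divisors, s = -1 works: p(-1) = -1 + 9 + (-23) + 15 = 0, so (s + 1) is a factor.
Dividing, p(s) = (s + 1)(s^2 + 8s + 15).
Factor s^2 + 8s + 15: two numbers with sum -8 and product 15 are -3 and -5, so s^2 + 8s + 15 = (s + 3)(s + 5).
Hence p(s) = (s + 1) (s + 3) (s + 5), with roots -5, -3, -1.
All eigenvalues have negative real part, so the system is asymptotically stable.

-5, -3, -1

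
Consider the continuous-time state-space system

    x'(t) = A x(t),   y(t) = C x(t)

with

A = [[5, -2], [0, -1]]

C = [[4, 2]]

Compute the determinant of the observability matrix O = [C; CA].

CA = [[20, -10]]
Observability matrix O = [C; CA] = [[4, 2], [20, -10]]
det(O) = 4·(-10) - 2·20 = -40 - 40 = -80
Since det(O) ≠ 0, rank(O) = 2 and the system is completely observable.

-80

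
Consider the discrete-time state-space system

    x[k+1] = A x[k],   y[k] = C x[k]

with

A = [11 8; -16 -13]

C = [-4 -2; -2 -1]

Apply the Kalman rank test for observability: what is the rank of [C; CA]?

CA = [[-12, -6], [-6, -3]]
Observability matrix O = [C; CA] = [[-4, -2], [-2, -1], [-12, -6], [-6, -3]]
Every row of O is a scalar multiple of row 1 = [-4, -2] (multipliers 1, 1/2, 3, 3/2), so the rows span a one-dimensional space.
O ≠ 0, hence rank(O) = 1.
rank(O) = 1 < n = 2, so the pair (A, C) is not completely observable.

1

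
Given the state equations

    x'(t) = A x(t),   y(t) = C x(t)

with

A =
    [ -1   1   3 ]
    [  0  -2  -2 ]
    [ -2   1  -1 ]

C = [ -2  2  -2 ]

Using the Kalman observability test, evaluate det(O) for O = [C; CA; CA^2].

-544

CA = [[6, -8, -8]]
CA^2 = [[10, 14, 42]]
Observability matrix O = [C; CA; CA^2] = [[-2, 2, -2], [6, -8, -8], [10, 14, 42]]
Expanding along the first row, det(O) = (-2)·((-8)·42 - (-8)·14) - 2·(6·42 - (-8)·10) + (-2)·(6·14 - (-8)·10) = (-2)·(-224) - 2·332 + (-2)·164 = -544
Since det(O) ≠ 0, rank(O) = 3 and the system is completely observable.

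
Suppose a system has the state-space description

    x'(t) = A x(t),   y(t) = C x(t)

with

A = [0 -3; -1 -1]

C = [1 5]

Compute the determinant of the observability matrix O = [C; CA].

17

CA = [[-5, -8]]
Observability matrix O = [C; CA] = [[1, 5], [-5, -8]]
det(O) = 1·(-8) - 5·(-5) = -8 - (-25) = 17
Since det(O) ≠ 0, rank(O) = 2 and the system is completely observable.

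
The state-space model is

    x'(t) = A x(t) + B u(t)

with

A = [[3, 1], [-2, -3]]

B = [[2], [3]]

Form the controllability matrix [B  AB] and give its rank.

AB = [[9], [-13]]
Controllability matrix C = [B  AB] = [[2, 9], [3, -13]]
det(C) = 2·(-13) - 9·3 = -26 - 27 = -53 ≠ 0, so rank(C) = 2.
rank(C) = 2 = n, so the pair (A, B) is completely controllable.

2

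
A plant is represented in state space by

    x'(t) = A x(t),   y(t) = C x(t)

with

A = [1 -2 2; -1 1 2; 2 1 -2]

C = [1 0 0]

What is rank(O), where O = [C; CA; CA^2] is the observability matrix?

3

CA = [[1, -2, 2]]
CA^2 = [[7, -2, -6]]
Observability matrix O = [C; CA; CA^2] = [[1, 0, 0], [1, -2, 2], [7, -2, -6]]
det(O) = 1·((-2)·(-6) - 2·(-2)) - 0·(1·(-6) - 2·7) + 0·(1·(-2) - (-2)·7) = 1·16 - 0·(-20) + 0·12 = 16 ≠ 0, so rank(O) = 3.
rank(O) = 3 = n, so the pair (A, C) is completely observable.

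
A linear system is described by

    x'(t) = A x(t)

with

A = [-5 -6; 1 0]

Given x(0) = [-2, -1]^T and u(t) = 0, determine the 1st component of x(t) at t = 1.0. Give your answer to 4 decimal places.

det(sI - A) = s^2 - (tr A)s + det A, with tr A = (-5) + 0 = -5 and det A = (-5)·0 - (-6)·1 = 0 - (-6) = 6.
So p(s) = det(sI - A) = s^2 + 5s + 6.
Factor s^2 + 5s + 6: two numbers with sum -5 and product 6 are -2 and -3, so s^2 + 5s + 6 = (s + 2)(s + 3).
Hence p(s) = (s + 2) (s + 3), with roots -3, -2.
The eigenvalues -3, -2 are distinct and real, so A is diagonalisable and x(t) = e^{At} x(0) = V diag(e^{λ_i t}) V^{-1} x(0), where the columns of V are the eigenvectors.
λ = -3: A - (-3)I = [[-2, -6], [1, 3]]. Row 1 gives (-2)·v1 + (-6)·v2 = 0, so take v_1 = [3, -1]^T.
λ = -2: A - (-2)I = [[-3, -6], [1, 2]]. Row 1 gives (-3)·v1 + (-6)·v2 = 0, so take v_2 = [-2, 1]^T.
V = [v_1 v_2] = [[3, -2], [-1, 1]] has det V = 1, so V^{-1} = adj(V)/det V = [[1, 2], [1, 3]].
Modal coordinates z(0) = V^{-1} x(0): 1·(-2) + 2·(-1) = -4; 1·(-2) + 3·(-1) = -5; so z(0) = [-4, -5]^T.
x_1(t) = Σ_i (v_i)_1 · z_i(0) · e^{λ_i t} (row 1 of V times the modal terms).
x_1(1.0) = 3·(-4)·e^{-3·1.0} + (-2)·(-5)·e^{-2·1.0} = (-12)·0.049787 + 10·0.135335 = 0.7559.

0.7559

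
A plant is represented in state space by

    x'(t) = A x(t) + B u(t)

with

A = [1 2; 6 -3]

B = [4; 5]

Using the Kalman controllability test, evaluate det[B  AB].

-34

AB = [[14], [9]]
Controllability matrix C = [B  AB] = [[4, 14], [5, 9]]
det(C) = 4·9 - 14·5 = 36 - 70 = -34
Since det(C) ≠ 0, rank(C) = 2 and the system is completely controllable.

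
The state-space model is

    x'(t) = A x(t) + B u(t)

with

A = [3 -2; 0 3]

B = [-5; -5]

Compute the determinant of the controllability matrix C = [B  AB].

50

AB = [[-5], [-15]]
Controllability matrix C = [B  AB] = [[-5, -5], [-5, -15]]
det(C) = (-5)·(-15) - (-5)·(-5) = 75 - 25 = 50
Since det(C) ≠ 0, rank(C) = 2 and the system is completely controllable.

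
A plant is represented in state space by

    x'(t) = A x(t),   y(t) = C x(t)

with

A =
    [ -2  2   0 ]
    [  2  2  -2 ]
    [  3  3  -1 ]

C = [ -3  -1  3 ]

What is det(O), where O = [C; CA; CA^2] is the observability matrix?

944

CA = [[13, 1, -1]]
CA^2 = [[-27, 25, -1]]
Observability matrix O = [C; CA; CA^2] = [[-3, -1, 3], [13, 1, -1], [-27, 25, -1]]
Expanding along the first row, det(O) = (-3)·(1·(-1) - (-1)·25) - (-1)·(13·(-1) - (-1)·(-27)) + 3·(13·25 - 1·(-27)) = (-3)·24 - (-1)·(-40) + 3·352 = 944
Since det(O) ≠ 0, rank(O) = 3 and the system is completely observable.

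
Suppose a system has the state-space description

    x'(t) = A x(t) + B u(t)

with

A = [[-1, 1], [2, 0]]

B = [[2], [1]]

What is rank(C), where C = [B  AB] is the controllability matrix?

AB = [[-1], [4]]
Controllability matrix C = [B  AB] = [[2, -1], [1, 4]]
det(C) = 2·4 - (-1)·1 = 8 - (-1) = 9 ≠ 0, so rank(C) = 2.
rank(C) = 2 = n, so the pair (A, B) is completely controllable.

2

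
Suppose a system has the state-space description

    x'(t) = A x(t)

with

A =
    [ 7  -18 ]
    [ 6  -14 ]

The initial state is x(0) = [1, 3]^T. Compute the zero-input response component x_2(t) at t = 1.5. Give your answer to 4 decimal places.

det(sI - A) = s^2 - (tr A)s + det A, with tr A = 7 + (-14) = -7 and det A = 7·(-14) - (-18)·6 = -98 - (-108) = 10.
So p(s) = det(sI - A) = s^2 + 7s + 10.
Factor s^2 + 7s + 10: two numbers with sum -7 and product 10 are -2 and -5, so s^2 + 7s + 10 = (s + 2)(s + 5).
Hence p(s) = (s + 2) (s + 5), with roots -5, -2.
The eigenvalues -5, -2 are distinct and real, so A is diagonalisable and x(t) = e^{At} x(0) = V diag(e^{λ_i t}) V^{-1} x(0), where the columns of V are the eigenvectors.
λ = -5: A - (-5)I = [[12, -18], [6, -9]]. Row 1 gives 12·v1 + (-18)·v2 = 0, so take v_1 = [-3, -2]^T.
λ = -2: A - (-2)I = [[9, -18], [6, -12]]. Row 1 gives 9·v1 + (-18)·v2 = 0, so take v_2 = [-2, -1]^T.
V = [v_1 v_2] = [[-3, -2], [-2, -1]] has det V = -1, so V^{-1} = adj(V)/det V = [[1, -2], [-2, 3]].
Modal coordinates z(0) = V^{-1} x(0): 1·1 + (-2)·3 = -5; (-2)·1 + 3·3 = 7; so z(0) = [-5, 7]^T.
x_2(t) = Σ_i (v_i)_2 · z_i(0) · e^{λ_i t} (row 2 of V times the modal terms).
x_2(1.5) = (-2)·(-5)·e^{-5·1.5} + (-1)·7·e^{-2·1.5} = 10·0.000553 + (-7)·0.049787 = -0.3430.

-0.3430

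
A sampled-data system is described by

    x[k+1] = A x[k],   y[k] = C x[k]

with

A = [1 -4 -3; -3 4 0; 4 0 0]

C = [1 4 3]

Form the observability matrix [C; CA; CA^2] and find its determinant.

CA = [[1, 12, -3]]
CA^2 = [[-47, 44, -3]]
Observability matrix O = [C; CA; CA^2] = [[1, 4, 3], [1, 12, -3], [-47, 44, -3]]
Expanding along the first row, det(O) = 1·(12·(-3) - (-3)·44) - 4·(1·(-3) - (-3)·(-47)) + 3·(1·44 - 12·(-47)) = 1·96 - 4·(-144) + 3·608 = 2496
Since det(O) ≠ 0, rank(O) = 3 and the system is completely observable.

2496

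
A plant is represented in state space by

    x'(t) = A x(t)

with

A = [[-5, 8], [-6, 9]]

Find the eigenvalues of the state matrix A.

1, 3

det(sI - A) = s^2 - (tr A)s + det A, with tr A = (-5) + 9 = 4 and det A = (-5)·9 - 8·(-6) = -45 - (-48) = 3.
So p(s) = det(sI - A) = s^2 - 4s + 3.
Factor s^2 - 4s + 3: two numbers with sum 4 and product 3 are 3 and 1, so s^2 - 4s + 3 = (s - 3)(s - 1).
Hence p(s) = (s - 3) (s - 1), with roots 1, 3.
At least one eigenvalue has non-negative real part, so the system is not asymptotically stable.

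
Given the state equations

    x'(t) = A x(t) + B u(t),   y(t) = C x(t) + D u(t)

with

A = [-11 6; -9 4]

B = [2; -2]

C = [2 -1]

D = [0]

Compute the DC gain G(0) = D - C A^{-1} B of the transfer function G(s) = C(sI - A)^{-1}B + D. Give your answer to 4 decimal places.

G(0) = C(-A)^{-1}B + D = -C A^{-1} B + D.
det A = 10, so A^{-1} = (1/10)·adj(A) = [[2/5, -3/5], [9/10, -11/10]]
A^{-1} B = [2, 4]^T
C A^{-1} B = 0
G(0) = D - C A^{-1} B = 0 - (0) = 0

0.0000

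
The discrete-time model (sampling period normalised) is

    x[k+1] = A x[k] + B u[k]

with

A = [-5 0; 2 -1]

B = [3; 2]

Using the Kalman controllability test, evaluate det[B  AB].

AB = [[-15], [4]]
Controllability matrix C = [B  AB] = [[3, -15], [2, 4]]
det(C) = 3·4 - (-15)·2 = 12 - (-30) = 42
Since det(C) ≠ 0, rank(C) = 2 and the system is completely controllable.

42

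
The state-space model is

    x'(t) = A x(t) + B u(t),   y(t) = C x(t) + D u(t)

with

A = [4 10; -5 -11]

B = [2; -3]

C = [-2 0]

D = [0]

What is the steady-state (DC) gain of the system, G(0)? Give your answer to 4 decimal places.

2.6667

G(0) = C(-A)^{-1}B + D = -C A^{-1} B + D.
det A = 6, so A^{-1} = (1/6)·adj(A) = [[-11/6, -5/3], [5/6, 2/3]]
A^{-1} B = [4/3, -1/3]^T
C A^{-1} B = -8/3
G(0) = D - C A^{-1} B = 0 - (-8/3) = 8/3 ≈ 2.6667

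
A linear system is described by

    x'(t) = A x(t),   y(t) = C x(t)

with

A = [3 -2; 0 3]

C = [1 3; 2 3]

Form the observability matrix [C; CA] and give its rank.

2

CA = [[3, 7], [6, 5]]
Observability matrix O = [C; CA] = [[1, 3], [2, 3], [3, 7], [6, 5]]
Take the 2×2 submatrix of O formed by rows 1, 2: [[1, 3], [2, 3]]. Its determinant is 1·3 - 3·2 = 3 - 6 = -3 ≠ 0.
So rank(O) ≥ 2; since O has 2 columns, rank(O) = 2.
rank(O) = 2 = n, so the pair (A, C) is completely observable.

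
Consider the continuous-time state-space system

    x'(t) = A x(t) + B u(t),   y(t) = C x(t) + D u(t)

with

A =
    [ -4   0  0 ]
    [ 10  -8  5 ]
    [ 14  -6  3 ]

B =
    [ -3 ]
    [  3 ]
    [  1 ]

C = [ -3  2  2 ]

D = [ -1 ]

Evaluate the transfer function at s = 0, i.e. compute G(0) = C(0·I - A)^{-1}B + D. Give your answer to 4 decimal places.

G(0) = C(-A)^{-1}B + D = -C A^{-1} B + D.
det A = -24, so A^{-1} = (1/-24)·adj(A) = [[-1/4, 0, 0], [-5/3, 1/2, -5/6], [-13/6, 1, -4/3]]
A^{-1} B = [3/4, 17/3, 49/6]^T
C A^{-1} B = 305/12
G(0) = D - C A^{-1} B = -1 - (305/12) = -317/12 ≈ -26.4167

-26.4167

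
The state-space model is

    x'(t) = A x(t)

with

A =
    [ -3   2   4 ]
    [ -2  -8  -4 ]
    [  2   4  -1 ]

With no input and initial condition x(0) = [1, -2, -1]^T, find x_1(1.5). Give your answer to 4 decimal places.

-0.1116

det(sI - A) = s^3 - (tr A)s^2 + (M11 + M22 + M33)s - det A, where Mii is the 2×2 principal minor of A obtained by deleting row i and column i.
tr A = (-3) + (-8) + (-1) = -12; M11 = (-8)·(-1) - (-4)·4 = 8 - (-16) = 24; M22 = (-3)·(-1) - 4·2 = 3 - 8 = -5; M33 = (-3)·(-8) - 2·(-2) = 24 - (-4) = 28; sum of minors = 47.
det A = (-3)·((-8)·(-1) - (-4)·4) - 2·((-2)·(-1) - (-4)·2) + 4·((-2)·4 - (-8)·2) = (-3)·24 - 2·10 + 4·8 = -60.
So p(s) = det(sI - A) = s^3 + 12s^2 + 47s + 60.
Rational-root test: any integer root divides 60. Testing small divisors, s = -3 works: p(-3) = -27 + 108 + (-141) + 60 = 0, so (s + 3) is a factor.
Dividing, p(s) = (s + 3)(s^2 + 9s + 20).
Factor s^2 + 9s + 20: two numbers with sum -9 and product 20 are -4 and -5, so s^2 + 9s + 20 = (s + 4)(s + 5).
Hence p(s) = (s + 3) (s + 4) (s + 5), with roots -5, -4, -3.
The eigenvalues -5, -4, -3 are distinct and real, so A is diagonalisable and x(t) = e^{At} x(0) = V diag(e^{λ_i t}) V^{-1} x(0), where the columns of V are the eigenvectors.
λ = -5: A - (-5)I = [[2, 2, 4], [-2, -3, -4], [2, 4, 4]]. v must be orthogonal to every row; (row 1) × (row 2) = [4, 0, -2], so take v_1 = [2, 0, -1]^T.
λ = -4: A - (-4)I = [[1, 2, 4], [-2, -4, -4], [2, 4, 3]]. v must be orthogonal to every row; (row 1) × (row 2) = [8, -4, 0], so take v_2 = [-2, 1, 0]^T.
λ = -3: A - (-3)I = [[0, 2, 4], [-2, -5, -4], [2, 4, 2]]. v must be orthogonal to every row; (row 1) × (row 2) = [12, -8, 4], so take v_3 = [-3, 2, -1]^T.
V = [v_1 v_2 v_3] = [[2, -2, -3], [0, 1, 2], [-1, 0, -1]] has det V = -1, so V^{-1} = adj(V)/det V = [[1, 2, 1], [2, 5, 4], [-1, -2, -2]].
Modal coordinates z(0) = V^{-1} x(0): 1·1 + 2·(-2) + 1·(-1) = -4; 2·1 + 5·(-2) + 4·(-1) = -12; (-1)·1 + (-2)·(-2) + (-2)·(-1) = 5; so z(0) = [-4, -12, 5]^T.
x_1(t) = Σ_i (v_i)_1 · z_i(0) · e^{λ_i t} (row 1 of V times the modal terms).
x_1(1.5) = 2·(-4)·e^{-5·1.5} + (-2)·(-12)·e^{-4·1.5} + (-3)·5·e^{-3·1.5} = (-8)·0.000553 + 24·0.002479 + (-15)·0.011109 = -0.1116.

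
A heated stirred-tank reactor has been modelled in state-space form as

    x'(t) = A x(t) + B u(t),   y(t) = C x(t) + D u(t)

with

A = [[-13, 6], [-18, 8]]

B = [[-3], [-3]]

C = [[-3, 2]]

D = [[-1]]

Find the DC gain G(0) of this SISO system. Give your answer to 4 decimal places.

G(0) = C(-A)^{-1}B + D = -C A^{-1} B + D.
det A = 4, so A^{-1} = (1/4)·adj(A) = [[2, -3/2], [9/2, -13/4]]
A^{-1} B = [-3/2, -15/4]^T
C A^{-1} B = -3
G(0) = D - C A^{-1} B = -1 - (-3) = 2

2.0000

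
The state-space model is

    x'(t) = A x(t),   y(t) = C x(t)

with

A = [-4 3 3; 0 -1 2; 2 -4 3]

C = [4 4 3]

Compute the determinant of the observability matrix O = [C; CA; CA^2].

34452

CA = [[-10, -4, 29]]
CA^2 = [[98, -142, 49]]
Observability matrix O = [C; CA; CA^2] = [[4, 4, 3], [-10, -4, 29], [98, -142, 49]]
Expanding along the first row, det(O) = 4·((-4)·49 - 29·(-142)) - 4·((-10)·49 - 29·98) + 3·((-10)·(-142) - (-4)·98) = 4·3922 - 4·(-3332) + 3·1812 = 34452
Since det(O) ≠ 0, rank(O) = 3 and the system is completely observable.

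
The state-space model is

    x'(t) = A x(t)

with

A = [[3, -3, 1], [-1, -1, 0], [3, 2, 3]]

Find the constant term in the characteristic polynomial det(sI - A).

Expand det(sI - A) for the 3×3 matrix.
p(s) = s^3 - 5s^2 - 3s + 17.
(Check: constant term = det(-A) = (-1)^3 det A = 17; coefficient of s^2 = -tr A = -5.)
The constant term is 17.

17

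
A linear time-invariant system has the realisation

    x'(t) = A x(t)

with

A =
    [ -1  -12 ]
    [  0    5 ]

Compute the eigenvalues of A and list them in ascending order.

-1, 5

det(sI - A) = s^2 - (tr A)s + det A, with tr A = (-1) + 5 = 4 and det A = (-1)·5 - (-12)·0 = -5 - 0 = -5.
So p(s) = det(sI - A) = s^2 - 4s - 5.
Factor s^2 - 4s - 5: two numbers with sum 4 and product -5 are 5 and -1, so s^2 - 4s - 5 = (s - 5)(s + 1).
Hence p(s) = (s - 5) (s + 1), with roots -1, 5.
At least one eigenvalue has non-negative real part, so the system is not asymptotically stable.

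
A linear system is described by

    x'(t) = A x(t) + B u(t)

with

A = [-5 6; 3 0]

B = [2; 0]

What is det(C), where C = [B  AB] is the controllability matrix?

12

AB = [[-10], [6]]
Controllability matrix C = [B  AB] = [[2, -10], [0, 6]]
det(C) = 2·6 - (-10)·0 = 12 - 0 = 12
Since det(C) ≠ 0, rank(C) = 2 and the system is completely controllable.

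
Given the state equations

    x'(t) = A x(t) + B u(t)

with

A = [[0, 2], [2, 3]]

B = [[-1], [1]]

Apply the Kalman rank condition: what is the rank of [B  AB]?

2

AB = [[2], [1]]
Controllability matrix C = [B  AB] = [[-1, 2], [1, 1]]
det(C) = (-1)·1 - 2·1 = -1 - 2 = -3 ≠ 0, so rank(C) = 2.
rank(C) = 2 = n, so the pair (A, B) is completely controllable.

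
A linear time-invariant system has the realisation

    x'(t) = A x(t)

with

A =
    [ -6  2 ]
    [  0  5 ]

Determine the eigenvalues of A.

-6, 5

det(sI - A) = s^2 - (tr A)s + det A, with tr A = (-6) + 5 = -1 and det A = (-6)·5 - 2·0 = -30 - 0 = -30.
So p(s) = det(sI - A) = s^2 + s - 30.
Factor s^2 + s - 30: two numbers with sum -1 and product -30 are 5 and -6, so s^2 + s - 30 = (s - 5)(s + 6).
Hence p(s) = (s - 5) (s + 6), with roots -6, 5.
At least one eigenvalue has non-negative real part, so the system is not asymptotically stable.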